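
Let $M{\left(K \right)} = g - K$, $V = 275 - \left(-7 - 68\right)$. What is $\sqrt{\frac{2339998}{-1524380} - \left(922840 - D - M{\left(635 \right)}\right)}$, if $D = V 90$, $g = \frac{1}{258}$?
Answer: $\frac{i \sqrt{12755945217577966635}}{3781635} \approx 944.45 i$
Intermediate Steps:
$g = \frac{1}{258} \approx 0.003876$
$V = 350$ ($V = 275 - \left(-7 - 68\right) = 275 - -75 = 275 + 75 = 350$)
$M{\left(K \right)} = \frac{1}{258} - K$
$D = 31500$ ($D = 350 \cdot 90 = 31500$)
$\sqrt{\frac{2339998}{-1524380} - \left(922840 - D - M{\left(635 \right)}\right)} = \sqrt{\frac{2339998}{-1524380} + \left(\left(31500 + \left(\frac{1}{258} - 635\right)\right) - 922840\right)} = \sqrt{2339998 \left(- \frac{1}{1524380}\right) + \left(\left(31500 + \left(\frac{1}{258} - 635\right)\right) - 922840\right)} = \sqrt{- \frac{1169999}{762190} + \left(\left(31500 - \frac{163829}{258}\right) - 922840\right)} = \sqrt{- \frac{1169999}{762190} + \left(\frac{7963171}{258} - 922840\right)} = \sqrt{- \frac{1169999}{762190} - \frac{230129549}{258}} = \sqrt{- \frac{43850685703013}{49161255}} = \frac{i \sqrt{12755945217577966635}}{3781635}$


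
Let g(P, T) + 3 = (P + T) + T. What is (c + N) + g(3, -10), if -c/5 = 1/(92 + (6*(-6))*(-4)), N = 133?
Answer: 26663/236 ≈ 112.98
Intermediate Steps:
g(P, T) = -3 + P + 2*T (g(P, T) = -3 + ((P + T) + T) = -3 + (P + 2*T) = -3 + P + 2*T)
c = -5/236 (c = -5/(92 + (6*(-6))*(-4)) = -5/(92 - 36*(-4)) = -5/(92 + 144) = -5/236 ≈ -0.021186)
(c + N) + g(3, -10) = (-5/236 + 133) + (-3 + 3 + 2*(-10)) = 31383/236 + (-3 + 3 - 20) = 31383/236 - 20 = 26663/236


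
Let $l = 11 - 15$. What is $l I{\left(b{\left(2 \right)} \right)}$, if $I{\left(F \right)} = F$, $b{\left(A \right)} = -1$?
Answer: $4$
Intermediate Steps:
$l = -4$
$l I{\left(b{\left(2 \right)} \right)} = \left(-4\right) \left(-1\right) = 4$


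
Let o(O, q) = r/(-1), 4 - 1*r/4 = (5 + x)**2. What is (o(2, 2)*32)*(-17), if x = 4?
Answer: -167552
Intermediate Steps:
r = -308 (r = 16 - 4*(5 + 4)**2 = 16 - 4*9**2 = 16 - 4*81 = 16 - 324 = -308)
o(O, q) = 308 (o(O, q) = -308/(-1) = -308*(-1) = 308)
(o(2, 2)*32)*(-17) = (308*32)*(-17) = 9856*(-17) = -167552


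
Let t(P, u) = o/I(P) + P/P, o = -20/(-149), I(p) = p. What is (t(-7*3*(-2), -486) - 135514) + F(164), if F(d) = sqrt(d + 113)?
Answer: -424020167/3129 + sqrt(277) ≈ -1.3550e+5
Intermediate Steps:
F(d) = sqrt(113 + d)
o = 20/149 (o = -20*(-1/149) = 20/149 ≈ 0.13423)
t(P, u) = 1 + 20/(149*P) (t(P, u) = 20/(149*P) + P/P = 20/(149*P) + 1 = 1 + 20/(149*P))
(t(-7*3*(-2), -486) - 135514) + F(164) = ((20/149 - 7*3*(-2))/((-7*3*(-2))) - 135514) + sqrt(113 + 164) = ((20/149 - 21*(-2))/((-21*(-2))) - 135514) + sqrt(277) = ((20/149 + 42)/42 - 135514) + sqrt(277) = ((1/42)*(6278/149) - 135514) + sqrt(277) = (3139/3129 - 135514) + sqrt(277) = -424020167/3129 + sqrt(277)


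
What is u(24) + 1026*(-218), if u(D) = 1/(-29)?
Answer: -6486373/29 ≈ -2.2367e+5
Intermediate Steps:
u(D) = -1/29
u(24) + 1026*(-218) = -1/29 + 1026*(-218) = -1/29 - 223668 = -6486373/29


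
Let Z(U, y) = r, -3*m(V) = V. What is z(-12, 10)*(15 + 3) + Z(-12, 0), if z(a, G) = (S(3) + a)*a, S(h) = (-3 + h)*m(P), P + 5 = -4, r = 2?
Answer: 2594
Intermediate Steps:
P = -9 (P = -5 - 4 = -9)
m(V) = -V/3
Z(U, y) = 2
S(h) = -9 + 3*h (S(h) = (-3 + h)*(-1/3*(-9)) = (-3 + h)*3 = -9 + 3*h)
z(a, G) = a**2 (z(a, G) = ((-9 + 3*3) + a)*a = ((-9 + 9) + a)*a = (0 + a)*a = a*a = a**2)
z(-12, 10)*(15 + 3) + Z(-12, 0) = (-12)**2*(15 + 3) + 2 = 144*18 + 2 = 2592 + 2 = 2594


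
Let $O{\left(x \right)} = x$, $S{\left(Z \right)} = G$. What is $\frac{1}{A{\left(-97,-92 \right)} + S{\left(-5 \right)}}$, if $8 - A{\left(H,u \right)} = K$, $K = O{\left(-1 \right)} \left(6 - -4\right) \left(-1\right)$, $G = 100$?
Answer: $\frac{1}{98} \approx 0.010204$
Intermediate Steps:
$S{\left(Z \right)} = 100$
$K = 10$ ($K = - (6 - -4) \left(-1\right) = - (6 + 4) \left(-1\right) = \left(-1\right) 10 \left(-1\right) = \left(-10\right) \left(-1\right) = 10$)
$A{\left(H,u \right)} = -2$ ($A{\left(H,u \right)} = 8 - 10 = -2$)
$\frac{1}{A{\left(-97,-92 \right)} + S{\left(-5 \right)}} = \frac{1}{-2 + 100} = \frac{1}{98}$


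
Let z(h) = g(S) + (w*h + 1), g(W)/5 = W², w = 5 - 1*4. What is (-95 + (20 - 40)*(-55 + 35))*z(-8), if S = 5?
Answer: 35990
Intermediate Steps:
w = 1 (w = 5 - 4 = 1)
g(W) = 5*W²
z(h) = 126 + h (z(h) = 5*5² + (1*h + 1) = 5*25 + (h + 1) = 125 + (1 + h) = 126 + h)
(-95 + (20 - 40)*(-55 + 35))*z(-8) = (-95 + (20 - 40)*(-55 + 35))*(126 - 8) = (-95 - 20*(-20))*118 = (-95 + 400)*118 = 305*118 = 35990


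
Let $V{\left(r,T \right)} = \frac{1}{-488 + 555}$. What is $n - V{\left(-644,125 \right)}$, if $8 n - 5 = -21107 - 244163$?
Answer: $- \frac{17772763}{536} \approx -33158.0$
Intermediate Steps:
$n = - \frac{265265}{8}$ ($n = \frac{5}{8} + \frac{-21107 - 244163}{8} = \frac{5}{8} + \frac{1}{8} \left(-265270\right) = \frac{5}{8} - \frac{132635}{4} = - \frac{265265}{8} \approx -33158.0$)
$V{\left(r,T \right)} = \frac{1}{67}$
$n - V{\left(-644,125 \right)} = - \frac{265265}{8} - \frac{1}{67} = - \frac{17772763}{536}$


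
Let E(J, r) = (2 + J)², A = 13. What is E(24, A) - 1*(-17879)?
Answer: 18555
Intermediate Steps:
E(24, A) - 1*(-17879) = (2 + 24)² - 1*(-17879) = 26² + 17879 = 676 + 17879 = 18555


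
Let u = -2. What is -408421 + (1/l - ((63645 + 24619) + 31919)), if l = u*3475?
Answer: -3673797801/6950 ≈ -5.2860e+5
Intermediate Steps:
l = -6950 (l = -2*3475 = -6950)
-408421 + (1/l - ((63645 + 24619) + 31919)) = -408421 + (1/(-6950) - ((63645 + 24619) + 31919)) = -408421 + (-1/6950 - (88264 + 31919)) = -408421 + (-1/6950 - 1*120183) = -408421 + (-1/6950 - 120183) = -408421 - 835271851/6950 = -3673797801/6950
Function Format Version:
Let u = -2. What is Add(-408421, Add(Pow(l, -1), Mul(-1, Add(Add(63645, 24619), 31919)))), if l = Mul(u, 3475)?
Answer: Rational(-3673797801, 6950) ≈ -5.2860e+5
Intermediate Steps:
l = -6950 (l = Mul(-2, 3475) = -6950)
Add(-408421, Add(Pow(l, -1), Mul(-1, Add(Add(63645, 24619), 31919)))) = Add(-408421, Add(Pow(-6950, -1), Mul(-1, Add(Add(63645, 24619), 31919)))) = Add(-408421, Add(Rational(-1, 6950), Mul(-1, Add(88264, 31919)))) = Add(-408421, Add(Rational(-1, 6950), Mul(-1, 120183))) = Add(-408421, Add(Rational(-1, 6950), -120183)) = Add(-408421, Rational(-835271851, 6950)) = Rational(-3673797801, 6950)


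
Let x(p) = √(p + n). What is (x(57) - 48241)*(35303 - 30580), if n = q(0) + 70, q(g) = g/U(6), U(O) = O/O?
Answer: -227842243 + 4723*√127 ≈ -2.2779e+8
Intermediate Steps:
U(O) = 1
q(g) = g (q(g) = g/1 = g*1 = g)
n = 70 (n = 0 + 70 = 70)
x(p) = √(70 + p) (x(p) = √(p + 70) = √(70 + p))
(x(57) - 48241)*(35303 - 30580) = (√(70 + 57) - 48241)*(35303 - 30580) = (√127 - 48241)*4723 = (-48241 + √127)*4723 = -227842243 + 4723*√127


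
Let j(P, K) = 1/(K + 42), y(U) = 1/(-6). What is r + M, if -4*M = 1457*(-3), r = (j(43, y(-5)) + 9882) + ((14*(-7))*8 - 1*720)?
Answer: 9508657/1004 ≈ 9470.8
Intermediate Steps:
y(U) = -⅙
j(P, K) = 1/(42 + K)
r = 2102884/251 (r = (1/(42 - ⅙) + 9882) + ((14*(-7))*8 - 1*720) = (1/(251/6) + 9882) + (-98*8 - 720) = (6/251 + 9882) + (-784 - 720) = 2480388/251 - 1504 = 2102884/251 ≈ 8378.0)
M = 4371/4 (M = -1457*(-3)/4 = -¼*(-4371) = 4371/4 ≈ 1092.8)
r + M = 2102884/251 + 4371/4 = 9508657/1004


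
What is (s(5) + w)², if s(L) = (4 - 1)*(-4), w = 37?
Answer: 625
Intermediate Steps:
s(L) = -12 (s(L) = 3*(-4) = -12)
(s(5) + w)² = (-12 + 37)² = 25² = 625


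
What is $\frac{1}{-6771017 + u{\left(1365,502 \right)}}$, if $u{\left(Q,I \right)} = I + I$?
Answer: $- \frac{1}{6770013} \approx -1.4771 \cdot 10^{-7}$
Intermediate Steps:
$u{\left(Q,I \right)} = 2 I$
$\frac{1}{-6771017 + u{\left(1365,502 \right)}} = \frac{1}{-6771017 + 2 \cdot 502} = \frac{1}{-6771017 + 1004} = \frac{1}{-6770013} = - \frac{1}{6770013}$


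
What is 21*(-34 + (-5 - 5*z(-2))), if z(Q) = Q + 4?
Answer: -1029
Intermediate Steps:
z(Q) = 4 + Q
21*(-34 + (-5 - 5*z(-2))) = 21*(-34 + (-5 - 5*(4 - 2))) = 21*(-34 + (-5 - 5*2)) = 21*(-34 + (-5 - 10)) = 21*(-34 - 15) = 21*(-49) = -1029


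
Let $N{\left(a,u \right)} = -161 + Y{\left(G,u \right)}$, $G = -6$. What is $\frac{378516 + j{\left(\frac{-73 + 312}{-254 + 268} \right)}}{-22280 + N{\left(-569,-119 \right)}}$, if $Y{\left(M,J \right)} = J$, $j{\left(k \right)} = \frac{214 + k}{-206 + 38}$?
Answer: $- \frac{890266397}{53061120} \approx -16.778$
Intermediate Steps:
$j{\left(k \right)} = - \frac{107}{84} - \frac{k}{168}$ ($j{\left(k \right)} = \frac{214 + k}{-168} = \left(214 + k\right) \left(- \frac{1}{168}\right) = - \frac{107}{84} - \frac{k}{168}$)
$N{\left(a,u \right)} = -161 + u$
$\frac{378516 + j{\left(\frac{-73 + 312}{-254 + 268} \right)}}{-22280 + N{\left(-569,-119 \right)}} = \frac{378516 - \left(\frac{107}{84} + \frac{\left(-73 + 312\right) \frac{1}{-254 + 268}}{168}\right)}{-22280 - 280} = \frac{378516 - \left(\frac{107}{84} + \frac{239 \cdot \frac{1}{14}}{168}\right)}{-22280 - 280} = \frac{378516 - \left(\frac{107}{84} + \frac{239 \cdot \frac{1}{14}}{168}\right)}{-22560} = \left(378516 - \frac{3235}{2352}\right) \left(- \frac{1}{22560}\right) = \frac{890266397}{2352} \left(- \frac{1}{22560}\right) = - \frac{890266397}{53061120}$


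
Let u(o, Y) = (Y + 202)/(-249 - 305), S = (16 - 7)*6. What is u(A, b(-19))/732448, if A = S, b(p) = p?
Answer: -183/405776192 ≈ -4.5099e-7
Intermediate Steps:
S = 54 (S = 9*6 = 54)
A = 54
u(o, Y) = -101/277 - Y/554 (u(o, Y) = (202 + Y)/(-554) = (202 + Y)*(-1/554) = -101/277 - Y/554)
u(A, b(-19))/732448 = (-101/277 - 1/554*(-19))/732448 = (-101/277 + 19/554)*(1/732448) = -183/554*1/732448 = -183/405776192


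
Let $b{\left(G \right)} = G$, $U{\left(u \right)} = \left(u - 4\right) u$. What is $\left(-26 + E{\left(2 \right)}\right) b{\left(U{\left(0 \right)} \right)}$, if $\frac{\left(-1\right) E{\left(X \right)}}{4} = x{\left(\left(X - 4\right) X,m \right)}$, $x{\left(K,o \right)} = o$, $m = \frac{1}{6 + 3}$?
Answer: $0$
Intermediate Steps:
$U{\left(u \right)} = u \left(-4 + u\right)$ ($U{\left(u \right)} = \left(-4 + u\right) u = u \left(-4 + u\right)$)
$m = \frac{1}{9} \approx 0.11111$
$E{\left(X \right)} = - \frac{4}{9}$ ($E{\left(X \right)} = \left(-4\right) \frac{1}{9} = - \frac{4}{9}$)
$\left(-26 + E{\left(2 \right)}\right) b{\left(U{\left(0 \right)} \right)} = \left(-26 - \frac{4}{9}\right) 0 \left(-4 + 0\right) = - \frac{238 \cdot 0 \left(-4\right)}{9} = \left(- \frac{238}{9}\right) 0 = 0$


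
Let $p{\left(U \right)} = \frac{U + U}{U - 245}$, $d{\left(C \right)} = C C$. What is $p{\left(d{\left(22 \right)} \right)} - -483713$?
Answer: $\frac{115608375}{239} \approx 4.8372 \cdot 10^{5}$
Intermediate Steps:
$d{\left(C \right)} = C^{2}$
$p{\left(U \right)} = \frac{2 U}{-245 + U}$
$p{\left(d{\left(22 \right)} \right)} - -483713 = \frac{2 \cdot 22^{2}}{-245 + 22^{2}} - -483713 = 2 \cdot 484 \frac{1}{-245 + 484} + 483713 = 2 \cdot 484 \cdot \frac{1}{239} + 483713 = \frac{968}{239} + 483713 = \frac{115608375}{239}$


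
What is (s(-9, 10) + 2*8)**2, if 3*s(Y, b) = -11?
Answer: 1369/9 ≈ 152.11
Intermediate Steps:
s(Y, b) = -11/3 (s(Y, b) = (1/3)*(-11) = -11/3)
(s(-9, 10) + 2*8)**2 = (-11/3 + 2*8)**2 = (-11/3 + 16)**2 = (37/3)**2 = 1369/9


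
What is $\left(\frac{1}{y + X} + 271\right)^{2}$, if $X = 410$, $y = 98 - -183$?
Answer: $\frac{35067056644}{477481} \approx 73442.0$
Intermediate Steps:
$y = 281$ ($y = 98 + 183 = 281$)
$\left(\frac{1}{y + X} + 271\right)^{2} = \left(\frac{1}{281 + 410} + 271\right)^{2} = \left(\frac{1}{691} + 271\right)^{2} = \left(\frac{187262}{691}\right)^{2} = \frac{35067056644}{477481}$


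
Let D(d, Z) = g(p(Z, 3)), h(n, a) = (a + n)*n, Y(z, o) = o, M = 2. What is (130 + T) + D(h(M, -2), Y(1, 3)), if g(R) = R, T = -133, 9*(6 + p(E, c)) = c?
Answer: -26/3 ≈ -8.6667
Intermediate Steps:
h(n, a) = n*(a + n)
p(E, c) = -6 + c/9
D(d, Z) = -17/3 (D(d, Z) = -6 + (⅑)*3 = -6 + ⅓ = -17/3)
(130 + T) + D(h(M, -2), Y(1, 3)) = (130 - 133) - 17/3 = -3 - 17/3 = -26/3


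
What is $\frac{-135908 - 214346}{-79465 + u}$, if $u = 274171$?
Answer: $- \frac{175127}{97353} \approx -1.7989$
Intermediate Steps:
$\frac{-135908 - 214346}{-79465 + u} = \frac{-135908 - 214346}{-79465 + 274171} = - \frac{350254}{194706} = \left(-350254\right) \frac{1}{194706} = - \frac{175127}{97353}$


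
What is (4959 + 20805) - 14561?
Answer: 11203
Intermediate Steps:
(4959 + 20805) - 14561 = 25764 - 14561 = 11203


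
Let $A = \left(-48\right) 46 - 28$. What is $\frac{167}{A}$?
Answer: $- \frac{167}{2236} \approx -0.074687$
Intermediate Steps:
$A = -2236$ ($A = -2208 - 28 = -2236$)
$\frac{167}{A} = \frac{167}{-2236} = 167 \left(- \frac{1}{2236}\right) = - \frac{167}{2236}$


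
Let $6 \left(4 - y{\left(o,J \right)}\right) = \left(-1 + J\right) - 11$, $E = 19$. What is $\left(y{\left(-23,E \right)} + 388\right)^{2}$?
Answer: $\frac{5499025}{36} \approx 1.5275 \cdot 10^{5}$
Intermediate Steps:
$y{\left(o,J \right)} = 6 - \frac{J}{6}$ ($y{\left(o,J \right)} = 4 - \frac{\left(-1 + J\right) - 11}{6} = 4 - \frac{-12 + J}{6} = 4 - \left(-2 + \frac{J}{6}\right) = 6 - \frac{J}{6}$)
$\left(y{\left(-23,E \right)} + 388\right)^{2} = \left(\left(6 - \frac{19}{6}\right) + 388\right)^{2} = \left(\frac{17}{6} + 388\right)^{2} = \left(\frac{2345}{6}\right)^{2} = \frac{5499025}{36}$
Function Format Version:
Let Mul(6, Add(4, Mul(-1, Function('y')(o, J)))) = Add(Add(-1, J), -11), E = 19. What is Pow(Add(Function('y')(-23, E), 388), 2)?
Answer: Rational(5499025, 36) ≈ 1.5275e+5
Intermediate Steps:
Function('y')(o, J) = Add(6, Mul(Rational(-1, 6), J)) (Function('y')(o, J) = Add(4, Mul(Rational(-1, 6), Add(Add(-1, J), -11))) = Add(4, Mul(Rational(-1, 6), Add(-12, J))) = Add(4, Add(2, Mul(Rational(-1, 6), J))) = Add(6, Mul(Rational(-1, 6), J)))
Pow(Add(Function('y')(-23, E), 388), 2) = Pow(Add(Add(6, Mul(Rational(-1, 6), 19)), 388), 2) = Pow(Add(Add(6, Rational(-19, 6)), 388), 2) = Pow(Add(Rational(17, 6), 388), 2) = Pow(Rational(2345, 6), 2) = Rational(5499025, 36)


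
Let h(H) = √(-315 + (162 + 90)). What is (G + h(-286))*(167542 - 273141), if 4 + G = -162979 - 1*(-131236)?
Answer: 3352451453 - 316797*I*√7 ≈ 3.3525e+9 - 8.3817e+5*I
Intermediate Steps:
G = -31747 (G = -4 + (-162979 - 1*(-131236)) = -4 + (-162979 + 131236) = -4 - 31743 = -31747)
h(H) = 3*I*√7 (h(H) = √(-315 + 252) = √(-63) = 3*I*√7)
(G + h(-286))*(167542 - 273141) = (-31747 + 3*I*√7)*(167542 - 273141) = (-31747 + 3*I*√7)*(-105599) = 3352451453 - 316797*I*√7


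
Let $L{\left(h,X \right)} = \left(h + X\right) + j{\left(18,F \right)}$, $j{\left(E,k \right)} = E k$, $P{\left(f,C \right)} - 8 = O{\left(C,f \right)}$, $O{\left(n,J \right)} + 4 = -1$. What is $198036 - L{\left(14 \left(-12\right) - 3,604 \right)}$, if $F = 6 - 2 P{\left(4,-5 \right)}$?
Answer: $197603$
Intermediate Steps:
$O{\left(n,J \right)} = -5$ ($O{\left(n,J \right)} = -4 - 1 = -5$)
$P{\left(f,C \right)} = 3$ ($P{\left(f,C \right)} = 8 - 5 = 3$)
$F = 0$ ($F = 6 - 6 = 0$)
$L{\left(h,X \right)} = X + h$ ($L{\left(h,X \right)} = \left(h + X\right) + 18 \cdot 0 = \left(X + h\right) + 0 = X + h$)
$198036 - L{\left(14 \left(-12\right) - 3,604 \right)} = 198036 - \left(604 + \left(14 \left(-12\right) - 3\right)\right) = 198036 - \left(604 - 171\right) = 198036 - 433 = 197603$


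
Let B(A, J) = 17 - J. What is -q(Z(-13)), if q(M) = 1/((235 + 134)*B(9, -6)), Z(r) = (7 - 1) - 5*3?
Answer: -1/8487 ≈ -0.00011783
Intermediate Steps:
Z(r) = -9 (Z(r) = 6 - 15 = -9)
q(M) = 1/8487 (q(M) = 1/((235 + 134)*(17 - 1*(-6))) = 1/(369*(17 + 6)) = (1/369)/23 = (1/369)*(1/23) = 1/8487)
-q(Z(-13)) = -1*1/8487 = -1/8487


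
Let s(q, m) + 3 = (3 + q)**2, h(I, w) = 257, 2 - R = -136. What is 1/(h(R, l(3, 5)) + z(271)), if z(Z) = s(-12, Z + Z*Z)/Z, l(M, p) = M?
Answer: 271/69725 ≈ 0.0038867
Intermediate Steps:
R = 138 (R = 2 - 1*(-136) = 2 + 136 = 138)
s(q, m) = -3 + (3 + q)**2
z(Z) = 78/Z (z(Z) = (-3 + (3 - 12)**2)/Z = (-3 + (-9)**2)/Z = (-3 + 81)/Z = 78/Z)
1/(h(R, l(3, 5)) + z(271)) = 1/(257 + 78/271) = 1/(69725/271) = 271/69725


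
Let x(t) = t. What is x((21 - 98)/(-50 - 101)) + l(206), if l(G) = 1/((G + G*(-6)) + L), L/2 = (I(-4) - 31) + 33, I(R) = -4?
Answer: 79467/156134 ≈ 0.50897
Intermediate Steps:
L = -4 (L = 2*((-4 - 31) + 33) = 2*(-35 + 33) = 2*(-2) = -4)
l(G) = 1/(-4 - 5*G) (l(G) = 1/((G + G*(-6)) - 4) = 1/((G - 6*G) - 4) = 1/(-5*G - 4) = 1/(-4 - 5*G))
x((21 - 98)/(-50 - 101)) + l(206) = (21 - 98)/(-50 - 101) - 1/(4 + 5*206) = -77/(-151) - 1/(4 + 1030) = -77*(-1/151) - 1/1034 = 77/151 - 1*1/1034 = 77/151 - 1/1034 = 79467/156134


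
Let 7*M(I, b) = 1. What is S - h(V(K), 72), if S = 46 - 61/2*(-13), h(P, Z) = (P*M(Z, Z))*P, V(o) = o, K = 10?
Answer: 5995/14 ≈ 428.21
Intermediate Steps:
M(I, b) = ⅐ (M(I, b) = (⅐)*1 = ⅐)
h(P, Z) = P²/7 (h(P, Z) = (P*(⅐))*P = (P/7)*P = P²/7)
S = 885/2 (S = 46 - 61*½*(-13) = 46 - 61/2*(-13) = 46 + 793/2 = 885/2 ≈ 442.50)
S - h(V(K), 72) = 885/2 - 10²/7 = 885/2 - 100/7 = 5995/14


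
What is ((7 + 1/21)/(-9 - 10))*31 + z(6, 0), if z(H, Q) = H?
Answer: -2194/399 ≈ -5.4987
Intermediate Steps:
((7 + 1/21)/(-9 - 10))*31 + z(6, 0) = ((7 + 1/21)/(-9 - 10))*31 + 6 = ((7 + 1/21)/(-19))*31 + 6 = ((148/21)*(-1/19))*31 + 6 = -148/399*31 + 6 = -4588/399 + 6 = -2194/399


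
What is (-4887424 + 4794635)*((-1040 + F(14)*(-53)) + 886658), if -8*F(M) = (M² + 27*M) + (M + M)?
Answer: -330182697325/4 ≈ -8.2546e+10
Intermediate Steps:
F(M) = -29*M/8 - M²/8 (F(M) = -((M² + 27*M) + (M + M))/8 = -((M² + 27*M) + 2*M)/8 = -(M² + 29*M)/8 = -29*M/8 - M²/8)
(-4887424 + 4794635)*((-1040 + F(14)*(-53)) + 886658) = (-4887424 + 4794635)*((-1040 - ⅛*14*(29 + 14)*(-53)) + 886658) = -92789*((-1040 - ⅛*14*43*(-53)) + 886658) = -92789*((-1040 - 301/4*(-53)) + 886658) = -92789*((-1040 + 15953/4) + 886658) = -92789*(11793/4 + 886658) = -92789*3558425/4 = -330182697325/4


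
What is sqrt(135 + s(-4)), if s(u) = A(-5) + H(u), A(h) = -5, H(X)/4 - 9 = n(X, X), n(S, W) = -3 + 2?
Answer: 9*sqrt(2) ≈ 12.728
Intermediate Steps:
n(S, W) = -1
H(X) = 32 (H(X) = 36 + 4*(-1) = 36 - 4 = 32)
s(u) = 27 (s(u) = -5 + 32 = 27)
sqrt(135 + s(-4)) = sqrt(135 + 27) = sqrt(162) = 9*sqrt(2)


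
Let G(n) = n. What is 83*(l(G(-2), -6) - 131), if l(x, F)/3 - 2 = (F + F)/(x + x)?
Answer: -9628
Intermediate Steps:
l(x, F) = 6 + 3*F/x (l(x, F) = 6 + 3*((F + F)/(x + x)) = 6 + 3*((2*F)/((2*x))) = 6 + 3*((2*F)*(1/(2*x))) = 6 + 3*(F/x) = 6 + 3*F/x)
83*(l(G(-2), -6) - 131) = 83*((6 + 3*(-6)/(-2)) - 131) = 83*((6 + 3*(-6)*(-½)) - 131) = 83*((6 + 9) - 131) = 83*(15 - 131) = 83*(-116) = -9628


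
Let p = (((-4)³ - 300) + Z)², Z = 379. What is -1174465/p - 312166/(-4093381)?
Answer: -961492495763/184202145 ≈ -5219.8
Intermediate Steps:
p = 225 (p = (((-4)³ - 300) + 379)² = ((-64 - 300) + 379)² = (-364 + 379)² = 15² = 225)
-1174465/p - 312166/(-4093381) = -1174465/225 - 312166/(-4093381) = -1174465*1/225 - 312166*(-1/4093381) = -234893/45 + 312166/4093381 = -961492495763/184202145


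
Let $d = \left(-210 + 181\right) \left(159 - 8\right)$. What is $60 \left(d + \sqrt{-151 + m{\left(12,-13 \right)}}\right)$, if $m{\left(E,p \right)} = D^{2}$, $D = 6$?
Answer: $-262740 + 60 i \sqrt{115} \approx -2.6274 \cdot 10^{5} + 643.43 i$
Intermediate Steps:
$d = -4379$ ($d = \left(-29\right) 151 = -4379$)
$m{\left(E,p \right)} = 36$ ($m{\left(E,p \right)} = 6^{2} = 36$)
$60 \left(d + \sqrt{-151 + m{\left(12,-13 \right)}}\right) = 60 \left(-4379 + \sqrt{-151 + 36}\right) = 60 \left(-4379 + \sqrt{-115}\right) = 60 \left(-4379 + i \sqrt{115}\right) = -262740 + 60 i \sqrt{115}$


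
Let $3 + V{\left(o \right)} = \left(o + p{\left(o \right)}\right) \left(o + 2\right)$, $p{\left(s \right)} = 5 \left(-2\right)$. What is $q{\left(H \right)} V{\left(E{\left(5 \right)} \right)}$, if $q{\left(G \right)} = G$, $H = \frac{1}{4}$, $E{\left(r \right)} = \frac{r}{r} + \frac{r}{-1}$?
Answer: $\frac{25}{4} \approx 6.25$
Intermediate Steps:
$E{\left(r \right)} = 1 - r$ ($E{\left(r \right)} = 1 + r \left(-1\right) = 1 - r$)
$H = \frac{1}{4} \approx 0.25$
$p{\left(s \right)} = -10$
$V{\left(o \right)} = -3 + \left(-10 + o\right) \left(2 + o\right)$ ($V{\left(o \right)} = -3 + \left(o - 10\right) \left(o + 2\right) = -3 + \left(-10 + o\right) \left(2 + o\right)$)
$q{\left(H \right)} V{\left(E{\left(5 \right)} \right)} = \frac{-23 + \left(1 - 5\right)^{2} - 8 \left(1 - 5\right)}{4} = \frac{-23 + \left(-4\right)^{2} - -32}{4} = \frac{-23 + 16 + 32}{4} = \frac{1}{4} \cdot 25 = \frac{25}{4}$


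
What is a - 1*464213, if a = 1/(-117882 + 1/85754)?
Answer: -4692660990308505/10108853027 ≈ -4.6421e+5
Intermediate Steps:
a = -85754/10108853027 (a = 1/(-117882 + 1/85754) = 1/(-10108853027/85754) = -85754/10108853027 ≈ -8.4831e-6)
a - 1*464213 = -85754/10108853027 - 1*464213 = -85754/10108853027 - 464213 = -4692660990308505/10108853027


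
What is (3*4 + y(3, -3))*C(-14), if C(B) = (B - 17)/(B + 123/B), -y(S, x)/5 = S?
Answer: -1302/319 ≈ -4.0815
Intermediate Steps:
y(S, x) = -5*S
C(B) = (-17 + B)/(B + 123/B)
(3*4 + y(3, -3))*C(-14) = (3*4 - 5*3)*(-14*(-17 - 14)/(123 + (-14)²)) = (12 - 15)*(-14*(-31)/(123 + 196)) = -(-42)*(-31)/319 = -3*434/319 = -1302/319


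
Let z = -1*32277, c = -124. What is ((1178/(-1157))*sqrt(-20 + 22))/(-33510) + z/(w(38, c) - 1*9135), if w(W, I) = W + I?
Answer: 32277/9221 + 589*sqrt(2)/19385535 ≈ 3.5004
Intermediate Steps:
z = -32277
w(W, I) = I + W
((1178/(-1157))*sqrt(-20 + 22))/(-33510) + z/(w(38, c) - 1*9135) = ((1178/(-1157))*sqrt(-20 + 22))/(-33510) - 32277/((-124 + 38) - 1*9135) = ((1178*(-1/1157))*sqrt(2))*(-1/33510) - 32277/(-86 - 9135) = -1178*sqrt(2)/1157*(-1/33510) - 32277/(-9221) = 589*sqrt(2)/19385535 - 32277*(-1/9221) = 589*sqrt(2)/19385535 + 32277/9221 = 32277/9221 + 589*sqrt(2)/19385535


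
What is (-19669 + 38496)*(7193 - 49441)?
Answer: -795403096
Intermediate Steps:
(-19669 + 38496)*(7193 - 49441) = 18827*(-42248) = -795403096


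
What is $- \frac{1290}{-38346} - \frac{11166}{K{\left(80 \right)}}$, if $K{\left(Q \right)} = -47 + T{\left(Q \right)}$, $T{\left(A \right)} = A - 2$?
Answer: $- \frac{71355241}{198121} \approx -360.16$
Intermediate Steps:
$T{\left(A \right)} = -2 + A$
$K{\left(Q \right)} = -49 + Q$ ($K{\left(Q \right)} = -47 + \left(-2 + Q\right) = -49 + Q$)
$- \frac{1290}{-38346} - \frac{11166}{K{\left(80 \right)}} = - \frac{1290}{-38346} - \frac{11166}{-49 + 80} = \left(-1290\right) \left(- \frac{1}{38346}\right) - \frac{11166}{31} = \frac{215}{6391} - \frac{11166}{31} = - \frac{71355241}{198121}$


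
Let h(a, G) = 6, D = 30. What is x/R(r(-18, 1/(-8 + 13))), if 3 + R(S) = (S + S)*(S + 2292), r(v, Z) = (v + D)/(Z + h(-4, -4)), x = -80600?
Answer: -77456600/8530557 ≈ -9.0799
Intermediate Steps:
r(v, Z) = (30 + v)/(6 + Z) (r(v, Z) = (v + 30)/(Z + 6) = (30 + v)/(6 + Z))
R(S) = -3 + 2*S*(2292 + S) (R(S) = -3 + (S + S)*(S + 2292) = -3 + (2*S)*(2292 + S) = -3 + 2*S*(2292 + S))
x/R(r(-18, 1/(-8 + 13))) = -80600/(-3 + 2*((30 - 18)/(6 + 1/(-8 + 13)))**2 + 4584*((30 - 18)/(6 + 1/(-8 + 13)))) = -80600/(-3 + 2*(12/(6 + 1/5))**2 + 4584*(12/(6 + 1/5))) = -80600/(-3 + 2*(12/(31/5))**2 + 4584*(12/(31/5))) = -80600/(-3 + 2*((5/31)*12)**2 + 4584*((5/31)*12)) = -80600/(-3 + 2*(60/31)**2 + 4584*(60/31)) = -80600/(-3 + 2*(3600/961) + 275040/31) = -80600/(-3 + 7200/961 + 275040/31) = -80600/8530557/961 = -80600*961/8530557 = -77456600/8530557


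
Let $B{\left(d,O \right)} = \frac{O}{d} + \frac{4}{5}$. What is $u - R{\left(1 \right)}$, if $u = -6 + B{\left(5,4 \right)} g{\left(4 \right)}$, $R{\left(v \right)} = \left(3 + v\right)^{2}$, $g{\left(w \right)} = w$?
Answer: $- \frac{78}{5} \approx -15.6$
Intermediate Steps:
$B{\left(d,O \right)} = \frac{4}{5} + \frac{O}{d}$ ($B{\left(d,O \right)} = \frac{O}{d} + 4 \cdot \frac{1}{5} = \frac{O}{d} + \frac{4}{5} = \frac{4}{5} + \frac{O}{d}$)
$u = \frac{2}{5}$ ($u = -6 + \left(\frac{4}{5} + \frac{4}{5}\right) 4 = -6 + \frac{8}{5} \cdot 4 = -6 + \frac{32}{5} = \frac{2}{5} \approx 0.4$)
$u - R{\left(1 \right)} = \frac{2}{5} - \left(3 + 1\right)^{2} = \frac{2}{5} - 4^{2} = \frac{2}{5} - 16 = - \frac{78}{5}$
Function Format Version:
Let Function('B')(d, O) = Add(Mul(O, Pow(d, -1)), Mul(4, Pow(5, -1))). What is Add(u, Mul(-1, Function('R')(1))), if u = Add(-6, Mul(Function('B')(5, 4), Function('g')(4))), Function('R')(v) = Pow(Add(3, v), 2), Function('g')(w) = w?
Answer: Rational(-78, 5) ≈ -15.600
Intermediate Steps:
Function('B')(d, O) = Add(Rational(4, 5), Mul(O, Pow(d, -1))) (Function('B')(d, O) = Add(Mul(O, Pow(d, -1)), Mul(4, Rational(1, 5))) = Add(Mul(O, Pow(d, -1)), Rational(4, 5)) = Add(Rational(4, 5), Mul(O, Pow(d, -1))))
u = Rational(2, 5) (u = Add(-6, Mul(Add(Rational(4, 5), Mul(4, Pow(5, -1))), 4)) = Add(-6, Mul(Add(Rational(4, 5), Mul(4, Rational(1, 5))), 4)) = Add(-6, Mul(Add(Rational(4, 5), Rational(4, 5)), 4)) = Add(-6, Mul(Rational(8, 5), 4)) = Add(-6, Rational(32, 5)) = Rational(2, 5) ≈ 0.40000)
Add(u, Mul(-1, Function('R')(1))) = Add(Rational(2, 5), Mul(-1, Pow(Add(3, 1), 2))) = Add(Rational(2, 5), Mul(-1, Pow(4, 2))) = Add(Rational(2, 5), Mul(-1, 16)) = Add(Rational(2, 5), -16) = Rational(-78, 5)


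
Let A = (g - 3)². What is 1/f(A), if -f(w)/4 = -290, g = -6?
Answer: 1/1160 ≈ 0.00086207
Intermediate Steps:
A = 81 (A = (-6 - 3)² = (-9)² = 81)
f(w) = 1160 (f(w) = -4*(-290) = 1160)
1/f(A) = 1/1160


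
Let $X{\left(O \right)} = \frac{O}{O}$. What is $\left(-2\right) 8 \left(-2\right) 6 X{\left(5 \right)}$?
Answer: $192$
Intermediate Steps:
$X{\left(O \right)} = 1$
$\left(-2\right) 8 \left(-2\right) 6 X{\left(5 \right)} = \left(-2\right) 8 \left(-2\right) 6 \cdot 1 = - 16 \left(\left(-12\right) 1\right) = \left(-16\right) \left(-12\right) = 192$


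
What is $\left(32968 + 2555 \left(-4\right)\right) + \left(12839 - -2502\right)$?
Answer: $38089$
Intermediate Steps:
$\left(32968 + 2555 \left(-4\right)\right) + \left(12839 - -2502\right) = \left(32968 - 10220\right) + \left(12839 + 2502\right) = 22748 + 15341 = 38089$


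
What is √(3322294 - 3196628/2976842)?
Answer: 2*√15207020712979365/135311 ≈ 1822.7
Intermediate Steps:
√(3322294 - 3196628/2976842) = √(3322294 - 3196628*1/2976842) = √(3322294 - 1598314/1488421) = √(4944970559460/1488421) = 2*√15207020712979365/135311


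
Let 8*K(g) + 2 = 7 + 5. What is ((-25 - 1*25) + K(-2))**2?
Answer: 38025/16 ≈ 2376.6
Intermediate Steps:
K(g) = 5/4 (K(g) = -1/4 + (7 + 5)/8 = -1/4 + (1/8)*12 = -1/4 + 3/2 = 5/4)
((-25 - 1*25) + K(-2))**2 = ((-25 - 1*25) + 5/4)**2 = ((-25 - 25) + 5/4)**2 = (-50 + 5/4)**2 = (-195/4)**2 = 38025/16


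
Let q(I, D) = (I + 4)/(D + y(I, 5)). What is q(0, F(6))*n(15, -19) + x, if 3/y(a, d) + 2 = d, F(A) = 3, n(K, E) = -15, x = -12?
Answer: -27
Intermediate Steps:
y(a, d) = 3/(-2 + d)
q(I, D) = (4 + I)/(1 + D) (q(I, D) = (I + 4)/(D + 3/(-2 + 5)) = (4 + I)/(D + 3/3) = (4 + I)/(D + 3*(1/3)) = (4 + I)/(D + 1) = (4 + I)/(1 + D))
q(0, F(6))*n(15, -19) + x = ((4 + 0)/(1 + 3))*(-15) - 12 = (4/4)*(-15) - 12 = ((1/4)*4)*(-15) - 12 = 1*(-15) - 12 = -15 - 12 = -27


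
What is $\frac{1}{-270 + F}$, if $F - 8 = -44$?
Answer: $- \frac{1}{306} \approx -0.003268$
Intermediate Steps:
$F = -36$ ($F = 8 - 44 = -36$)
$\frac{1}{-270 + F} = \frac{1}{-270 - 36} = \frac{1}{-306} = - \frac{1}{306}$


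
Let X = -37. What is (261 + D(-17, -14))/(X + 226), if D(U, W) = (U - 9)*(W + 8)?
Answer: 139/63 ≈ 2.2063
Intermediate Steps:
D(U, W) = (-9 + U)*(8 + W)
(261 + D(-17, -14))/(X + 226) = (261 + (-72 - 9*(-14) + 8*(-17) - 17*(-14)))/(-37 + 226) = (261 + (-72 + 126 - 136 + 238))/189 = (261 + 156)*(1/189) = 417*(1/189) = 139/63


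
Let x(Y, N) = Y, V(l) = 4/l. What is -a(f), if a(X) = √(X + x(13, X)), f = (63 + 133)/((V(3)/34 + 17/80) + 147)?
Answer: -√5172722599957/600787 ≈ -3.7856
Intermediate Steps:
f = 799680/600787 (f = (63 + 133)/(((4/3)/34 + 17/80) + 147) = 196/(((4*(⅓))*(1/34) + 17*(1/80)) + 147) = 196/(((4/3)*(1/34) + 17/80) + 147) = 196/((2/51 + 17/80) + 147) = 196/(1027/4080 + 147) = 196/(600787/4080) = 196*(4080/600787) = 799680/600787 ≈ 1.3311)
a(X) = √(13 + X) (a(X) = √(X + 13) = √(13 + X))
-a(f) = -√(13 + 799680/600787) = -√(8609911/600787) = -√5172722599957/600787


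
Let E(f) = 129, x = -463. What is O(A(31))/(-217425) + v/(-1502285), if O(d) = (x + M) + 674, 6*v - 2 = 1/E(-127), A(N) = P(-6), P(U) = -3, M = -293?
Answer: 6352714087/16854330712050 ≈ 0.00037692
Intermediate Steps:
A(N) = -3
v = 259/774 (v = 1/3 + (1/6)/129 = 1/3 + (1/6)*(1/129) = 1/3 + 1/774 = 259/774 ≈ 0.33463)
O(d) = -82 (O(d) = (-463 - 293) + 674 = -756 + 674 = -82)
O(A(31))/(-217425) + v/(-1502285) = -82/(-217425) + (259/774)/(-1502285) = -82*(-1/217425) + (259/774)*(-1/1502285) = 82/217425 - 259/1162768590 = 6352714087/16854330712050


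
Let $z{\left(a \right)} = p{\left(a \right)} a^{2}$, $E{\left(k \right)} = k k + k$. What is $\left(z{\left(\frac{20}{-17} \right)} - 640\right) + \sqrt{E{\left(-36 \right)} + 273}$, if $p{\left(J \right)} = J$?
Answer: $- \frac{3152320}{4913} + \sqrt{1533} \approx -602.47$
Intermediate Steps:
$E{\left(k \right)} = k + k^{2}$ ($E{\left(k \right)} = k^{2} + k = k + k^{2}$)
$z{\left(a \right)} = a^{3}$ ($z{\left(a \right)} = a a^{2} = a^{3}$)
$\left(z{\left(\frac{20}{-17} \right)} - 640\right) + \sqrt{E{\left(-36 \right)} + 273} = \left(\left(\frac{20}{-17}\right)^{3} - 640\right) + \sqrt{- 36 \left(1 - 36\right) + 273} = \left(\left(20 \left(- \frac{1}{17}\right)\right)^{3} - 640\right) + \sqrt{\left(-36\right) \left(-35\right) + 273} = \left(\left(- \frac{20}{17}\right)^{3} - 640\right) + \sqrt{1260 + 273} = \left(- \frac{8000}{4913} - 640\right) + \sqrt{1533} = - \frac{3152320}{4913} + \sqrt{1533}$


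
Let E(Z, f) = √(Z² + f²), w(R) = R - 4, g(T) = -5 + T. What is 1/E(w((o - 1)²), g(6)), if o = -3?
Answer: √145/145 ≈ 0.083045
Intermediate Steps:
w(R) = -4 + R
1/E(w((o - 1)²), g(6)) = 1/(√((-4 + (-3 - 1)²)² + (-5 + 6)²)) = 1/(√((-4 + (-4)²)² + 1²)) = 1/(√((-4 + 16)² + 1)) = 1/(√(12² + 1)) = 1/(√(144 + 1)) = 1/(√145) = √145/145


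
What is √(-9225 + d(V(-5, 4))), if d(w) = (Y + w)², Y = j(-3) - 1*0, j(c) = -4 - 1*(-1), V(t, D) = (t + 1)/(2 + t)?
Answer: 10*I*√830/3 ≈ 96.032*I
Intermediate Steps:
V(t, D) = (1 + t)/(2 + t)
j(c) = -3 (j(c) = -4 + 1 = -3)
Y = -3 (Y = -3 - 1*0 = -3 + 0 = -3)
d(w) = (-3 + w)²
√(-9225 + d(V(-5, 4))) = √(-9225 + (-3 + (1 - 5)/(2 - 5))²) = √(-9225 + (-3 - 4/(-3))²) = √(-9225 + (-3 - ⅓*(-4))²) = √(-9225 + (-3 + 4/3)²) = √(-9225 + (-5/3)²) = √(-9225 + 25/9) = √(-83000/9) = 10*I*√830/3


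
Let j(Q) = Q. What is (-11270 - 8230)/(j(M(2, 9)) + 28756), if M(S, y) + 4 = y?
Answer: -6500/9587 ≈ -0.67800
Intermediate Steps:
M(S, y) = -4 + y
(-11270 - 8230)/(j(M(2, 9)) + 28756) = (-11270 - 8230)/((-4 + 9) + 28756) = -19500/(5 + 28756) = -19500/28761 = -19500*1/28761 = -6500/9587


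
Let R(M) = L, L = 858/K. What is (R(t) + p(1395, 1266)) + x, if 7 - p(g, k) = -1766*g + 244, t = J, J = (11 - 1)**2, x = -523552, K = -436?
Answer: 422871829/218 ≈ 1.9398e+6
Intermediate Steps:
L = -429/218 (L = 858/(-436) = 858*(-1/436) = -429/218 ≈ -1.9679)
J = 100 (J = 10**2 = 100)
t = 100
R(M) = -429/218
p(g, k) = -237 + 1766*g (p(g, k) = 7 - (-1766*g + 244) = 7 - (244 - 1766*g) = 7 + (-244 + 1766*g) = -237 + 1766*g)
(R(t) + p(1395, 1266)) + x = (-429/218 + (-237 + 1766*1395)) - 523552 = (-429/218 + (-237 + 2463570)) - 523552 = (-429/218 + 2463333) - 523552 = 537006165/218 - 523552 = 422871829/218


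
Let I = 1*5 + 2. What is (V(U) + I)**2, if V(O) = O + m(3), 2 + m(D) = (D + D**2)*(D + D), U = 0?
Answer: 5929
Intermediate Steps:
m(D) = -2 + 2*D*(D + D**2) (m(D) = -2 + (D + D**2)*(D + D) = -2 + (D + D**2)*(2*D) = -2 + 2*D*(D + D**2))
I = 7 (I = 5 + 2 = 7)
V(O) = 70 + O (V(O) = O + (-2 + 2*3**2 + 2*3**3) = O + (-2 + 2*9 + 2*27) = O + (-2 + 18 + 54) = O + 70 = 70 + O)
(V(U) + I)**2 = ((70 + 0) + 7)**2 = (70 + 7)**2 = 77**2 = 5929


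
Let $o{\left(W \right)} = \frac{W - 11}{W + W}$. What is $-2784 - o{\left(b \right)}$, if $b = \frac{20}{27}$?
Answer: $- \frac{111083}{40} \approx -2777.1$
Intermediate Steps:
$b = \frac{20}{27}$ ($b = 20 \cdot \frac{1}{27} = \frac{20}{27} \approx 0.74074$)
$o{\left(W \right)} = \frac{-11 + W}{2 W}$
$-2784 - o{\left(b \right)} = -2784 - \frac{-11 + \frac{20}{27}}{2 \cdot \frac{20}{27}} = -2784 - \frac{1}{2} \cdot \frac{27}{20} \left(- \frac{277}{27}\right) = -2784 - - \frac{277}{40} = -2784 + \frac{277}{40} = - \frac{111083}{40}$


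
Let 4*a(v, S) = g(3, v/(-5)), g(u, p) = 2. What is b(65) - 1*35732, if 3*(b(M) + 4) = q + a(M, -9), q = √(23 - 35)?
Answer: -214415/6 + 2*I*√3/3 ≈ -35736.0 + 1.1547*I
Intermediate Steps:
a(v, S) = ½ (a(v, S) = (¼)*2 = ½)
q = 2*I*√3 (q = √(-12) = 2*I*√3 ≈ 3.4641*I)
b(M) = -23/6 + 2*I*√3/3 (b(M) = -4 + (2*I*√3 + ½)/3 = -4 + (½ + 2*I*√3)/3 = -4 + (⅙ + 2*I*√3/3) = -23/6 + 2*I*√3/3)
b(65) - 1*35732 = (-23/6 + 2*I*√3/3) - 1*35732 = (-23/6 + 2*I*√3/3) - 35732 = -214415/6 + 2*I*√3/3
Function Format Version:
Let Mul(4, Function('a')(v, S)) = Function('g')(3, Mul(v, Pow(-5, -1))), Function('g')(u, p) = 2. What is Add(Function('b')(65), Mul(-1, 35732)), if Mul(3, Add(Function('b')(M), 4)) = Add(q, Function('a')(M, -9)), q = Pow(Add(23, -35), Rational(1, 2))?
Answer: Add(Rational(-214415, 6), Mul(Rational(2, 3), I, Pow(3, Rational(1, 2)))) ≈ Add(-35736., Mul(1.1547, I))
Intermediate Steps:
Function('a')(v, S) = Rational(1, 2) (Function('a')(v, S) = Mul(Rational(1, 4), 2) = Rational(1, 2))
q = Mul(2, I, Pow(3, Rational(1, 2))) (q = Pow(-12, Rational(1, 2)) = Mul(2, I, Pow(3, Rational(1, 2))) ≈ Mul(3.4641, I))
Function('b')(M) = Add(Rational(-23, 6), Mul(Rational(2, 3), I, Pow(3, Rational(1, 2)))) (Function('b')(M) = Add(-4, Mul(Rational(1, 3), Add(Mul(2, I, Pow(3, Rational(1, 2))), Rational(1, 2)))) = Add(-4, Mul(Rational(1, 3), Add(Rational(1, 2), Mul(2, I, Pow(3, Rational(1, 2)))))) = Add(-4, Add(Rational(1, 6), Mul(Rational(2, 3), I, Pow(3, Rational(1, 2))))) = Add(Rational(-23, 6), Mul(Rational(2, 3), I, Pow(3, Rational(1, 2)))))
Add(Function('b')(65), Mul(-1, 35732)) = Add(Add(Rational(-23, 6), Mul(Rational(2, 3), I, Pow(3, Rational(1, 2)))), Mul(-1, 35732)) = Add(Add(Rational(-23, 6), Mul(Rational(2, 3), I, Pow(3, Rational(1, 2)))), -35732) = Add(Rational(-214415, 6), Mul(Rational(2, 3), I, Pow(3, Rational(1, 2))))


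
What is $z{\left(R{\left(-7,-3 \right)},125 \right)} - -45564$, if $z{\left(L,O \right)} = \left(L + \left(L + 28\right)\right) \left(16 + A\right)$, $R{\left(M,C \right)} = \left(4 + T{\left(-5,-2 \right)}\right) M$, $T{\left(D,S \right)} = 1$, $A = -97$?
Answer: $48966$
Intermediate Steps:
$R{\left(M,C \right)} = 5 M$ ($R{\left(M,C \right)} = \left(4 + 1\right) M = 5 M$)
$z{\left(L,O \right)} = -2268 - 162 L$ ($z{\left(L,O \right)} = \left(L + \left(L + 28\right)\right) \left(16 - 97\right) = \left(L + \left(28 + L\right)\right) \left(-81\right) = \left(28 + 2 L\right) \left(-81\right) = -2268 - 162 L$)
$z{\left(R{\left(-7,-3 \right)},125 \right)} - -45564 = \left(-2268 - 162 \cdot 5 \left(-7\right)\right) - -45564 = \left(-2268 - -5670\right) + 45564 = \left(-2268 + 5670\right) + 45564 = 3402 + 45564 = 48966$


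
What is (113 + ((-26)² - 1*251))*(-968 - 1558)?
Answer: -1358988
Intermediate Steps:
(113 + ((-26)² - 1*251))*(-968 - 1558) = (113 + (676 - 251))*(-2526) = (113 + 425)*(-2526) = 538*(-2526) = -1358988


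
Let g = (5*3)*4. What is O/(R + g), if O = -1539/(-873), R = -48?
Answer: 57/388 ≈ 0.14691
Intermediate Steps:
g = 60 (g = 15*4 = 60)
O = 171/97 (O = -1539*(-1/873) = 171/97 ≈ 1.7629)
O/(R + g) = (171/97)/(-48 + 60) = (171/97)/12 = (1/12)*(171/97) = 57/388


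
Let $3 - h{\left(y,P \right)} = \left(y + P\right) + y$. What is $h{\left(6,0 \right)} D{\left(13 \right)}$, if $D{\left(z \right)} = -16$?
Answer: $144$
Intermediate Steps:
$h{\left(y,P \right)} = 3 - P - 2 y$ ($h{\left(y,P \right)} = 3 - \left(\left(y + P\right) + y\right) = 3 - \left(\left(P + y\right) + y\right) = 3 - \left(P + 2 y\right) = 3 - P - 2 y$)
$h{\left(6,0 \right)} D{\left(13 \right)} = \left(3 - 0 - 12\right) \left(-16\right) = \left(3 + 0 - 12\right) \left(-16\right) = \left(-9\right) \left(-16\right) = 144$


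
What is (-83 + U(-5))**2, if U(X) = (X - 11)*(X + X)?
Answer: 5929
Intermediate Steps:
U(X) = 2*X*(-11 + X) (U(X) = (-11 + X)*(2*X) = 2*X*(-11 + X))
(-83 + U(-5))**2 = (-83 + 2*(-5)*(-11 - 5))**2 = (-83 + 2*(-5)*(-16))**2 = (-83 + 160)**2 = 77**2 = 5929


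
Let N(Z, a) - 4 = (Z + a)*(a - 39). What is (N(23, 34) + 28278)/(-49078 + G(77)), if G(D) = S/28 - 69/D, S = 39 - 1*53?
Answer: -4311538/7558227 ≈ -0.57044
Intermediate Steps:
N(Z, a) = 4 + (-39 + a)*(Z + a) (N(Z, a) = 4 + (Z + a)*(a - 39) = 4 + (Z + a)*(-39 + a) = 4 + (-39 + a)*(Z + a))
S = -14 (S = 39 - 53 = -14)
G(D) = -½ - 69/D (G(D) = -14/28 - 69/D = -14*1/28 - 69/D = -½ - 69/D)
(N(23, 34) + 28278)/(-49078 + G(77)) = ((4 + 34² - 39*23 - 39*34 + 23*34) + 28278)/(-49078 + (½)*(-138 - 1*77)/77) = ((4 + 1156 - 897 - 1326 + 782) + 28278)/(-49078 + (½)*(1/77)*(-138 - 77)) = (-281 + 28278)/(-49078 + (½)*(1/77)*(-215)) = 27997/(-49078 - 215/154) = 27997/(-7558227/154) = 27997*(-154/7558227) = -4311538/7558227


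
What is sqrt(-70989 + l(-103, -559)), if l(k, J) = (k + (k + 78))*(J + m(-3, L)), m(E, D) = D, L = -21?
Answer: sqrt(3251) ≈ 57.018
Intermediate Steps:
l(k, J) = (-21 + J)*(78 + 2*k) (l(k, J) = (k + (k + 78))*(J - 21) = (k + (78 + k))*(-21 + J) = (78 + 2*k)*(-21 + J) = (-21 + J)*(78 + 2*k))
sqrt(-70989 + l(-103, -559)) = sqrt(-70989 + (-1638 - 42*(-103) + 78*(-559) + 2*(-559)*(-103))) = sqrt(-70989 + (-1638 + 4326 - 43602 + 115154)) = sqrt(-70989 + 74240) = sqrt(3251)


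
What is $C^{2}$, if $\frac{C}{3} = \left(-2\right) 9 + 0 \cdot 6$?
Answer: $2916$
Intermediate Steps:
$C = -54$ ($C = 3 \left(\left(-2\right) 9 + 0 \cdot 6\right) = 3 \left(-18 + 0\right) = 3 \left(-18\right) = -54$)
$C^{2} = \left(-54\right)^{2} = 2916$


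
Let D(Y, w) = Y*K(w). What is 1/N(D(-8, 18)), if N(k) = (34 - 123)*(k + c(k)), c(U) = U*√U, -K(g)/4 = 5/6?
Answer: 9/548240 - 3*√15/137060 ≈ -6.8357e-5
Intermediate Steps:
K(g) = -10/3 (K(g) = -20/6 = -4*⅚ = -10/3)
c(U) = U^(3/2)
D(Y, w) = -10*Y/3 (D(Y, w) = Y*(-10/3) = -10*Y/3)
N(k) = -89*k - 89*k^(3/2) (N(k) = (34 - 123)*(k + k^(3/2)) = -89*(k + k^(3/2)) = -89*k - 89*k^(3/2))
1/N(D(-8, 18)) = 1/(-(-890)*(-8)/3 - 89*320*√15/9) = 1/(-89*80/3 - 28480*√15/9) = 1/(-7120/3 - 28480*√15/9)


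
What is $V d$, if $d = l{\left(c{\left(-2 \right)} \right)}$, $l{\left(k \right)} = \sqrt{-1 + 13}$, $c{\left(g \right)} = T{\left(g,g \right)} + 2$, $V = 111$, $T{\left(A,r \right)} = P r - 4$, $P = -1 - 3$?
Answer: $222 \sqrt{3} \approx 384.52$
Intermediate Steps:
$P = -4$
$T{\left(A,r \right)} = -4 - 4 r$ ($T{\left(A,r \right)} = - 4 r - 4 = -4 - 4 r$)
$c{\left(g \right)} = -2 - 4 g$ ($c{\left(g \right)} = \left(-4 - 4 g\right) + 2 = -2 - 4 g$)
$l{\left(k \right)} = 2 \sqrt{3}$ ($l{\left(k \right)} = \sqrt{12} = 2 \sqrt{3}$)
$d = 2 \sqrt{3} \approx 3.4641$
$V d = 111 \cdot 2 \sqrt{3} = 222 \sqrt{3}$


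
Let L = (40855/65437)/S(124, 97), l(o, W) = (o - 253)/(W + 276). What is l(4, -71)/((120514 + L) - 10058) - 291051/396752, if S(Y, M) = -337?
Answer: -145335615087589359807/198114184815582615440 ≈ -0.73359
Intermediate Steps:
l(o, W) = (-253 + o)/(276 + W)
L = -40855/22052269 (L = (40855/65437)/(-337) = (40855*(1/65437))*(-1/337) = (40855/65437)*(-1/337) = -40855/22052269 ≈ -0.0018526)
l(4, -71)/((120514 + L) - 10058) - 291051/396752 = ((-253 + 4)/(276 - 71))/((120514 - 40855/22052269) - 10058) - 291051/396752 = (-249/205)/(2657607105411/22052269 - 10058) - 291051*1/396752 = ((1/205)*(-249))/(2435805383809/22052269) - 291051/396752 = -249/205*22052269/2435805383809 - 291051/396752 = -5491014981/499340103680845 - 291051/396752 = -145335615087589359807/198114184815582615440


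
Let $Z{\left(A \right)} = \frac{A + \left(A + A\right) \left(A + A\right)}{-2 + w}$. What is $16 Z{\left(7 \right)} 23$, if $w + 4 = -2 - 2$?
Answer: $- \frac{37352}{5} \approx -7470.4$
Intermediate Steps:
$w = -8$ ($w = -4 - 4 = -8$)
$Z{\left(A \right)} = - \frac{2 A^{2}}{5} - \frac{A}{10}$ ($Z{\left(A \right)} = \frac{A + \left(A + A\right) \left(A + A\right)}{-2 - 8} = \frac{A + 2 A 2 A}{-10} = \left(A + 4 A^{2}\right) \left(- \frac{1}{10}\right) = - \frac{2 A^{2}}{5} - \frac{A}{10}$)
$16 Z{\left(7 \right)} 23 = 16 \left(\left(- \frac{1}{10}\right) 7 \left(1 + 4 \cdot 7\right)\right) 23 = 16 \left(\left(- \frac{1}{10}\right) 7 \left(1 + 28\right)\right) 23 = 16 \left(\left(- \frac{1}{10}\right) 7 \cdot 29\right) 23 = 16 \left(- \frac{203}{10}\right) 23 = \left(- \frac{1624}{5}\right) 23 = - \frac{37352}{5}$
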